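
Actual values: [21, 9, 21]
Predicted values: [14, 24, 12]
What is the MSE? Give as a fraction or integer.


MSE = (1/3) * ((21-14)^2=49 + (9-24)^2=225 + (21-12)^2=81). Sum = 355. MSE = 355/3.

355/3


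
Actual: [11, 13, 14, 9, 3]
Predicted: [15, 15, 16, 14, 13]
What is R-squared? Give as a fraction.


Mean(y) = 10. SS_res = 149. SS_tot = 76. R^2 = 1 - 149/(76) = -73/76.

-73/76


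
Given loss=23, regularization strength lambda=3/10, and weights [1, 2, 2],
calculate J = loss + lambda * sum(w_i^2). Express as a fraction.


L2 sq norm = sum(w^2) = 9. J = 23 + 3/10 * 9 = 257/10.

257/10


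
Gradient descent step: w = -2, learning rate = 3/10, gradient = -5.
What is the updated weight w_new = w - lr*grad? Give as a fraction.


w_new = -2 - 3/10 * -5 = -2 - -3/2 = -1/2.

-1/2


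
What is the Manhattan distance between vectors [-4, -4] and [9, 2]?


d = sum of absolute differences: |-4-9|=13 + |-4-2|=6 = 19.

19


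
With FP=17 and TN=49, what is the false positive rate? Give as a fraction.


FPR = FP / (FP + TN) = 17 / 66 = 17/66.

17/66


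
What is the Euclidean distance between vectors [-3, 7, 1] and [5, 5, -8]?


d = sqrt(sum of squared differences). (-3-5)^2=64, (7-5)^2=4, (1--8)^2=81. Sum = 149.

sqrt(149)


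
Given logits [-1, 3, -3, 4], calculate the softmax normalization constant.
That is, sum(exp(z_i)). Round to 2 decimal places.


Denom = e^-1=0.3679 + e^3=20.0855 + e^-3=0.0498 + e^4=54.5982. Sum = 75.1014, which rounds to 75.10.

75.10


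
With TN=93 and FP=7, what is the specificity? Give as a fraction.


Specificity = TN / (TN + FP) = 93 / 100 = 93/100.

93/100


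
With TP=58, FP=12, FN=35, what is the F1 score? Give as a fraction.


Precision = 58/70 = 29/35. Recall = 58/93 = 58/93. F1 = 2*P*R/(P+R) = 116/163.

116/163


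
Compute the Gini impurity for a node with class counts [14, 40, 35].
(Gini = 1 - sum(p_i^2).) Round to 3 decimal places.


Total = 89. Proportions: 14/89, 40/89, 35/89. sum(p_i^2) = 0.3814. Gini = 1 - 0.3814 = 0.6186, which rounds to 0.619.

0.619


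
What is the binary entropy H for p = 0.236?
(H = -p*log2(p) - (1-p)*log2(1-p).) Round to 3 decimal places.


H = -0.236*log2(0.236) - 0.764*log2(0.764) = 0.788.

0.788


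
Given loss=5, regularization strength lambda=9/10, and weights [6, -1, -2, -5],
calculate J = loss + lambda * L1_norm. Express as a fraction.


L1 norm = sum(|w|) = 14. J = 5 + 9/10 * 14 = 88/5.

88/5


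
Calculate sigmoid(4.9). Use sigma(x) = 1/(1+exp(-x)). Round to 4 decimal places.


sigma(4.9) = 1/(1+e^(-4.9)) = 1/(1+0.007447) = 1/1.007447 = 0.9926.

0.9926


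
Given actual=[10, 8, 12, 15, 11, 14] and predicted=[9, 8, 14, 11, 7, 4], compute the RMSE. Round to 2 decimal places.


MSE = 22.8333. RMSE = sqrt(22.8333) = 4.78.

4.78


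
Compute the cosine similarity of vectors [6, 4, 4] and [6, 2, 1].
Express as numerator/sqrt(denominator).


dot = 48. |a|^2 = 68, |b|^2 = 41. cos = 48/sqrt(2788).

48/sqrt(2788)


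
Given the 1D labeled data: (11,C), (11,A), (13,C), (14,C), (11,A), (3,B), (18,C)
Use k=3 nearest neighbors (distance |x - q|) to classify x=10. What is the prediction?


Distances: |11-10|=1, |11-10|=1, |13-10|=3, |14-10|=4, |11-10|=1, |3-10|=7, |18-10|=8. 3 nearest: (11,A), (11,A), (11,C). Counts: {'A': 2, 'C': 1}. Majority class: A.

A


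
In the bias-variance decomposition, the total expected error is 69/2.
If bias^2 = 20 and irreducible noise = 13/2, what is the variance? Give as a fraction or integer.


Total error = bias^2 + variance + irreducible noise. So variance = 69/2 - 20 - 13/2 = 8.

8


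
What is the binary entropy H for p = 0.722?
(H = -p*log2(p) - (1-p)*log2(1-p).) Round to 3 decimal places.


H = -0.722*log2(0.722) - 0.278*log2(0.278) = 0.853.

0.853


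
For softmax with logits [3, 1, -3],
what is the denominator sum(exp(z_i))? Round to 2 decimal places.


Denom = e^3=20.0855 + e^1=2.7183 + e^-3=0.0498. Sum = 22.8536, which rounds to 22.85.

22.85


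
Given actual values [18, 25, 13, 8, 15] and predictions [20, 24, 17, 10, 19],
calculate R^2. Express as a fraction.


Mean(y) = 79/5. SS_res = 41. SS_tot = 794/5. R^2 = 1 - 41/(794/5) = 589/794.

589/794


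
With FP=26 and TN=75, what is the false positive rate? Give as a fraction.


FPR = FP / (FP + TN) = 26 / 101 = 26/101.

26/101


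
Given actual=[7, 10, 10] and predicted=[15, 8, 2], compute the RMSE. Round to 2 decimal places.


MSE = 44.0000. RMSE = sqrt(44.0000) = 6.63.

6.63


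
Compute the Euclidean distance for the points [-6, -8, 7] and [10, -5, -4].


d = sqrt(sum of squared differences). (-6-10)^2=256, (-8--5)^2=9, (7--4)^2=121. Sum = 386.

sqrt(386)


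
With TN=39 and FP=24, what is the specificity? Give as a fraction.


Specificity = TN / (TN + FP) = 39 / 63 = 13/21.

13/21


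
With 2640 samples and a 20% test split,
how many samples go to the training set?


Test set = 2640 * 20% = 528. Training set = 2640 - 528 = 2112.

2112


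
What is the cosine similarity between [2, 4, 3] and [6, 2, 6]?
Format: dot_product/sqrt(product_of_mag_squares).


dot = 38. |a|^2 = 29, |b|^2 = 76. cos = 38/sqrt(2204).

38/sqrt(2204)


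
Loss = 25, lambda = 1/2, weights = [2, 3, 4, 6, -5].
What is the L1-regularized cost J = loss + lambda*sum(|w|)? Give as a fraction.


L1 norm = sum(|w|) = 20. J = 25 + 1/2 * 20 = 35.

35


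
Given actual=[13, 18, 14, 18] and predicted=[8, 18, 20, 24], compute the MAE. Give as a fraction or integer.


MAE = (1/4) * (|13-8|=5 + |18-18|=0 + |14-20|=6 + |18-24|=6). Sum = 17. MAE = 17/4.

17/4


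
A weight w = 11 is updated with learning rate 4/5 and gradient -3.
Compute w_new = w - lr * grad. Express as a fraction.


w_new = 11 - 4/5 * -3 = 11 - -12/5 = 67/5.

67/5


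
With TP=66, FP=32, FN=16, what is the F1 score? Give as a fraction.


Precision = 66/98 = 33/49. Recall = 66/82 = 33/41. F1 = 2*P*R/(P+R) = 11/15.

11/15


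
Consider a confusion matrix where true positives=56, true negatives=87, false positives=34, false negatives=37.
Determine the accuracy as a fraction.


Accuracy = (TP + TN) / (TP + TN + FP + FN) = (56 + 87) / 214 = 143/214.

143/214


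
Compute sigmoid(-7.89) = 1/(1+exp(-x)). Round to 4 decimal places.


sigma(-7.89) = 1/(1+e^(7.89)) = 1/(1+2670.443921) = 1/2671.443921 = 0.0004.

0.0004


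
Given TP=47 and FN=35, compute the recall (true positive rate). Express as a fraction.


Recall = TP / (TP + FN) = 47 / 82 = 47/82.

47/82


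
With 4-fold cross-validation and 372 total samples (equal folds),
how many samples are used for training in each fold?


Each validation fold has 372/4 = 93 samples. Training set = 372 - 93 = 279.

279


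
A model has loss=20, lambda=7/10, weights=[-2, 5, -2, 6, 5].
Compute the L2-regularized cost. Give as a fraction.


L2 sq norm = sum(w^2) = 94. J = 20 + 7/10 * 94 = 429/5.

429/5


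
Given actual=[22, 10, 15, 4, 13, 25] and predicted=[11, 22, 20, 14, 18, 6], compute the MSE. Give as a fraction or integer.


MSE = (1/6) * ((22-11)^2=121 + (10-22)^2=144 + (15-20)^2=25 + (4-14)^2=100 + (13-18)^2=25 + (25-6)^2=361). Sum = 776. MSE = 388/3.

388/3


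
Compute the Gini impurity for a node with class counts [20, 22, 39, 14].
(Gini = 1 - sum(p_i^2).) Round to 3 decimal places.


Total = 95. Proportions: 20/95, 22/95, 39/95, 14/95. sum(p_i^2) = 0.2882. Gini = 1 - 0.2882 = 0.7118, which rounds to 0.712.

0.712


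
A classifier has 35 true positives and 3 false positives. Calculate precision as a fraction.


Precision = TP / (TP + FP) = 35 / 38 = 35/38.

35/38


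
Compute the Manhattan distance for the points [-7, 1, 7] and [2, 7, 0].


d = sum of absolute differences: |-7-2|=9 + |1-7|=6 + |7-0|=7 = 22.

22


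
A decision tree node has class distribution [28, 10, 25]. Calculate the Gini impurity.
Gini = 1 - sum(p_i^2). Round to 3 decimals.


Total = 63. Proportions: 28/63, 10/63, 25/63. sum(p_i^2) = 0.3802. Gini = 1 - 0.3802 = 0.6198, which rounds to 0.620.

0.620


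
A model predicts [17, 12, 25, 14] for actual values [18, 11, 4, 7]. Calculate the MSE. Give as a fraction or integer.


MSE = (1/4) * ((18-17)^2=1 + (11-12)^2=1 + (4-25)^2=441 + (7-14)^2=49). Sum = 492. MSE = 123.

123


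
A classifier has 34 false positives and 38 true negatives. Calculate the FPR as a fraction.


FPR = FP / (FP + TN) = 34 / 72 = 17/36.

17/36


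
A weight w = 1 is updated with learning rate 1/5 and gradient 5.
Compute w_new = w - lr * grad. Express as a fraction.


w_new = 1 - 1/5 * 5 = 1 - 1 = 0.

0


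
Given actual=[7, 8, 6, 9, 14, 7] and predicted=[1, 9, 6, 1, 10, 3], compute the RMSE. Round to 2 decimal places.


MSE = 22.1667. RMSE = sqrt(22.1667) = 4.71.

4.71


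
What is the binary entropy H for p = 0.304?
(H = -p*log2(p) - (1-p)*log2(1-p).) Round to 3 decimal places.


H = -0.304*log2(0.304) - 0.696*log2(0.696) = 0.886.

0.886


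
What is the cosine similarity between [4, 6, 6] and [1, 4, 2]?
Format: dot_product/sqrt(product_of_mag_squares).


dot = 40. |a|^2 = 88, |b|^2 = 21. cos = 40/sqrt(1848).

40/sqrt(1848)


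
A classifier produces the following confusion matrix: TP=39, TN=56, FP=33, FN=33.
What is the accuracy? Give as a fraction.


Accuracy = (TP + TN) / (TP + TN + FP + FN) = (39 + 56) / 161 = 95/161.

95/161


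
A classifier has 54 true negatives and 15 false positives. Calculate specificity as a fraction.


Specificity = TN / (TN + FP) = 54 / 69 = 18/23.

18/23


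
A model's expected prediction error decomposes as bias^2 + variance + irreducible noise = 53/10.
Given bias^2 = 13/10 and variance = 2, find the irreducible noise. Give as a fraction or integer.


Total error = bias^2 + variance + irreducible noise. So irreducible noise = 53/10 - 13/10 - 2 = 2.

2


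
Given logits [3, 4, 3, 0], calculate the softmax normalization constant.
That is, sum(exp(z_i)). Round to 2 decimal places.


Denom = e^3=20.0855 + e^4=54.5982 + e^3=20.0855 + e^0=1.0000. Sum = 95.7692, which rounds to 95.77.

95.77


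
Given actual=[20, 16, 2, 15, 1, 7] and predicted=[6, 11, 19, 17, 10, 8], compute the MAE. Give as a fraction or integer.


MAE = (1/6) * (|20-6|=14 + |16-11|=5 + |2-19|=17 + |15-17|=2 + |1-10|=9 + |7-8|=1). Sum = 48. MAE = 8.

8


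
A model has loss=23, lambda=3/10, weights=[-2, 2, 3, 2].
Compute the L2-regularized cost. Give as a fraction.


L2 sq norm = sum(w^2) = 21. J = 23 + 3/10 * 21 = 293/10.

293/10


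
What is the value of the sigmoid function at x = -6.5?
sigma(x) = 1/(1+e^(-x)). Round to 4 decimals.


sigma(-6.5) = 1/(1+e^(6.5)) = 1/(1+665.141633) = 1/666.141633 = 0.0015.

0.0015


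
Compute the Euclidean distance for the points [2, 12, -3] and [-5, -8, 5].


d = sqrt(sum of squared differences). (2--5)^2=49, (12--8)^2=400, (-3-5)^2=64. Sum = 513.

sqrt(513)


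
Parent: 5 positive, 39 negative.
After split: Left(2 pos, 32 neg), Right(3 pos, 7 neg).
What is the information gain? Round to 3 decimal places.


H(parent) = 0.5108. H(left) = 0.3228, H(right) = 0.8813. Weighted = (34/44)*0.3228 + (10/44)*0.8813 = 0.4497. IG = 0.5108 - 0.4497 = 0.0611, which rounds to 0.061.

0.061


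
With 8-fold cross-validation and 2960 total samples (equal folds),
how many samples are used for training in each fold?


Each validation fold has 2960/8 = 370 samples. Training set = 2960 - 370 = 2590.

2590


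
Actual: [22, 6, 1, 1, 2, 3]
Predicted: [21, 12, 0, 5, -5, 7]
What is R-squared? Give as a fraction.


Mean(y) = 35/6. SS_res = 119. SS_tot = 1985/6. R^2 = 1 - 119/(1985/6) = 1271/1985.

1271/1985


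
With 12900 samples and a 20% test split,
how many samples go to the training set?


Test set = 12900 * 20% = 2580. Training set = 12900 - 2580 = 10320.

10320


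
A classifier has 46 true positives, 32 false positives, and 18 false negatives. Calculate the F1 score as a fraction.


Precision = 46/78 = 23/39. Recall = 46/64 = 23/32. F1 = 2*P*R/(P+R) = 46/71.

46/71


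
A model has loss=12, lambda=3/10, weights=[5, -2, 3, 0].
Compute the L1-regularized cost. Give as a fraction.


L1 norm = sum(|w|) = 10. J = 12 + 3/10 * 10 = 15.

15


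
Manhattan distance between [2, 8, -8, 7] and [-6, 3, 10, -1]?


d = sum of absolute differences: |2--6|=8 + |8-3|=5 + |-8-10|=18 + |7--1|=8 = 39.

39


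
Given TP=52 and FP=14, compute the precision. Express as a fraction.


Precision = TP / (TP + FP) = 52 / 66 = 26/33.

26/33


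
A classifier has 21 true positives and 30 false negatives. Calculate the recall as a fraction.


Recall = TP / (TP + FN) = 21 / 51 = 7/17.

7/17


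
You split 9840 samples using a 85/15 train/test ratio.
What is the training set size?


Test set = 9840 * 15% = 1476. Training set = 9840 - 1476 = 8364.

8364


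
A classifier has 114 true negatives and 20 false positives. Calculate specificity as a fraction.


Specificity = TN / (TN + FP) = 114 / 134 = 57/67.

57/67


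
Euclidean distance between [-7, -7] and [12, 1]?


d = sqrt(sum of squared differences). (-7-12)^2=361, (-7-1)^2=64. Sum = 425.

sqrt(425)


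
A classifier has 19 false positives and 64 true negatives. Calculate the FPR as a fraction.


FPR = FP / (FP + TN) = 19 / 83 = 19/83.

19/83


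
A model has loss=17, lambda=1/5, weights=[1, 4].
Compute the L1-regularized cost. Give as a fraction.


L1 norm = sum(|w|) = 5. J = 17 + 1/5 * 5 = 18.

18


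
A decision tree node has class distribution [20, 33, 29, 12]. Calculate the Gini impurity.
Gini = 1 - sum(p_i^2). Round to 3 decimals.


Total = 94. Proportions: 20/94, 33/94, 29/94, 12/94. sum(p_i^2) = 0.2800. Gini = 1 - 0.2800 = 0.7200, which rounds to 0.720.

0.720


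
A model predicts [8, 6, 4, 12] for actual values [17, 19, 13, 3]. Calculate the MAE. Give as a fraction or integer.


MAE = (1/4) * (|17-8|=9 + |19-6|=13 + |13-4|=9 + |3-12|=9). Sum = 40. MAE = 10.

10


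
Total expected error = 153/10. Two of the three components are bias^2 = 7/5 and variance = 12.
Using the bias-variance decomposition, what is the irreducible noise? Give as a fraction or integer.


Total error = bias^2 + variance + irreducible noise. So irreducible noise = 153/10 - 7/5 - 12 = 19/10.

19/10


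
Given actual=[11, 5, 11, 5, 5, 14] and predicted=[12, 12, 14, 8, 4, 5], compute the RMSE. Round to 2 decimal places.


MSE = 25.0000. RMSE = sqrt(25.0000) = 5.00.

5.00


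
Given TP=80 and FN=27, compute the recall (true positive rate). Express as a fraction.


Recall = TP / (TP + FN) = 80 / 107 = 80/107.

80/107


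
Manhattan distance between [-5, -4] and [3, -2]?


d = sum of absolute differences: |-5-3|=8 + |-4--2|=2 = 10.

10


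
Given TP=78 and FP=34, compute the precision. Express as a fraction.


Precision = TP / (TP + FP) = 78 / 112 = 39/56.

39/56


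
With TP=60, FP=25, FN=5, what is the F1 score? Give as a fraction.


Precision = 60/85 = 12/17. Recall = 60/65 = 12/13. F1 = 2*P*R/(P+R) = 4/5.

4/5


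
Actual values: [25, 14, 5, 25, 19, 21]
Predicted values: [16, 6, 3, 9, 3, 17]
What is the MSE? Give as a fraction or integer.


MSE = (1/6) * ((25-16)^2=81 + (14-6)^2=64 + (5-3)^2=4 + (25-9)^2=256 + (19-3)^2=256 + (21-17)^2=16). Sum = 677. MSE = 677/6.

677/6


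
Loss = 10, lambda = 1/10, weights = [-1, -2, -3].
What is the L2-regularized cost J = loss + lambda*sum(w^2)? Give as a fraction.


L2 sq norm = sum(w^2) = 14. J = 10 + 1/10 * 14 = 57/5.

57/5


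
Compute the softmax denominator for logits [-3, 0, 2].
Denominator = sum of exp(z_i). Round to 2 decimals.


Denom = e^-3=0.0498 + e^0=1.0000 + e^2=7.3891. Sum = 8.4389, which rounds to 8.44.

8.44


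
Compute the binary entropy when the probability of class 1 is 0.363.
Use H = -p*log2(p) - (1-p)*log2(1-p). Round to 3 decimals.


H = -0.363*log2(0.363) - 0.637*log2(0.637) = 0.945.

0.945


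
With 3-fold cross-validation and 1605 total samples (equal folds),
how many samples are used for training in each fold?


Each validation fold has 1605/3 = 535 samples. Training set = 1605 - 535 = 1070.

1070


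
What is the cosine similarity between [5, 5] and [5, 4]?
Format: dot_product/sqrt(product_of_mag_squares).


dot = 45. |a|^2 = 50, |b|^2 = 41. cos = 45/sqrt(2050).

45/sqrt(2050)


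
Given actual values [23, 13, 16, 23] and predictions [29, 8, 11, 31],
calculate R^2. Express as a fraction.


Mean(y) = 75/4. SS_res = 150. SS_tot = 307/4. R^2 = 1 - 150/(307/4) = -293/307.

-293/307


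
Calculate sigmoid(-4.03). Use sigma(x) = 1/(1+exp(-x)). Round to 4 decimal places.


sigma(-4.03) = 1/(1+e^(4.03)) = 1/(1+56.260911) = 1/57.260911 = 0.0175.

0.0175


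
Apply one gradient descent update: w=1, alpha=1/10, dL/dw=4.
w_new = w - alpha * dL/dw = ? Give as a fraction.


w_new = 1 - 1/10 * 4 = 1 - 2/5 = 3/5.

3/5


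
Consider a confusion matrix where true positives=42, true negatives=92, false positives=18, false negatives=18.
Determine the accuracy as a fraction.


Accuracy = (TP + TN) / (TP + TN + FP + FN) = (42 + 92) / 170 = 67/85.

67/85


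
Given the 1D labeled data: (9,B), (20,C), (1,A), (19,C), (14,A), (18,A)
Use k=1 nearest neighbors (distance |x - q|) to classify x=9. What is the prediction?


Distances: |9-9|=0, |20-9|=11, |1-9|=8, |19-9|=10, |14-9|=5, |18-9|=9. 1 nearest: (9,B). Counts: {'B': 1}. Majority class: B.

B


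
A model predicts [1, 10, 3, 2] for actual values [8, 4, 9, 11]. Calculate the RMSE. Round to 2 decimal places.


MSE = 50.5000. RMSE = sqrt(50.5000) = 7.11.

7.11


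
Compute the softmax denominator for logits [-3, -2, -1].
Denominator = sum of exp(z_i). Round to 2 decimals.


Denom = e^-3=0.0498 + e^-2=0.1353 + e^-1=0.3679. Sum = 0.5530, which rounds to 0.55.

0.55


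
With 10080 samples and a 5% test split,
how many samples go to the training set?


Test set = 10080 * 5% = 504. Training set = 10080 - 504 = 9576.

9576


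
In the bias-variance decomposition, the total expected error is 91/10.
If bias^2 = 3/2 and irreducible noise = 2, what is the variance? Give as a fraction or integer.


Total error = bias^2 + variance + irreducible noise. So variance = 91/10 - 3/2 - 2 = 28/5.

28/5


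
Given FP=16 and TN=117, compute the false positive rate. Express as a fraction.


FPR = FP / (FP + TN) = 16 / 133 = 16/133.

16/133


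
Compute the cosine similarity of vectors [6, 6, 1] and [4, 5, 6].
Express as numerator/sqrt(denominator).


dot = 60. |a|^2 = 73, |b|^2 = 77. cos = 60/sqrt(5621).

60/sqrt(5621)


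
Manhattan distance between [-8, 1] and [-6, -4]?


d = sum of absolute differences: |-8--6|=2 + |1--4|=5 = 7.

7


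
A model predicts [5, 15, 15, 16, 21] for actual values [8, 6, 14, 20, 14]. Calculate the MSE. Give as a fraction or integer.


MSE = (1/5) * ((8-5)^2=9 + (6-15)^2=81 + (14-15)^2=1 + (20-16)^2=16 + (14-21)^2=49). Sum = 156. MSE = 156/5.

156/5


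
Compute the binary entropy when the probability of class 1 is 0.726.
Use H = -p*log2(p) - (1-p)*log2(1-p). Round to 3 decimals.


H = -0.726*log2(0.726) - 0.274*log2(0.274) = 0.847.

0.847


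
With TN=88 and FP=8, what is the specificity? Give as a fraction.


Specificity = TN / (TN + FP) = 88 / 96 = 11/12.

11/12


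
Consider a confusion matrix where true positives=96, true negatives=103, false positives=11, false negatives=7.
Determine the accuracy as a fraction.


Accuracy = (TP + TN) / (TP + TN + FP + FN) = (96 + 103) / 217 = 199/217.

199/217


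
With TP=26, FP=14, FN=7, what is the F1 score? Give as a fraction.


Precision = 26/40 = 13/20. Recall = 26/33 = 26/33. F1 = 2*P*R/(P+R) = 52/73.

52/73


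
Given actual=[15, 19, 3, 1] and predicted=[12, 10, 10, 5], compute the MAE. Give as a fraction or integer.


MAE = (1/4) * (|15-12|=3 + |19-10|=9 + |3-10|=7 + |1-5|=4). Sum = 23. MAE = 23/4.

23/4


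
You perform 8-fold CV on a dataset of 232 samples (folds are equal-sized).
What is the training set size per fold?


Each validation fold has 232/8 = 29 samples. Training set = 232 - 29 = 203.

203


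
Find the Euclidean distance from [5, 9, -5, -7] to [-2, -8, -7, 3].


d = sqrt(sum of squared differences). (5--2)^2=49, (9--8)^2=289, (-5--7)^2=4, (-7-3)^2=100. Sum = 442.

sqrt(442)


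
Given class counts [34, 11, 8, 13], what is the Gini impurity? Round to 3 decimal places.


Total = 66. Proportions: 34/66, 11/66, 8/66, 13/66. sum(p_i^2) = 0.3466. Gini = 1 - 0.3466 = 0.6534, which rounds to 0.653.

0.653


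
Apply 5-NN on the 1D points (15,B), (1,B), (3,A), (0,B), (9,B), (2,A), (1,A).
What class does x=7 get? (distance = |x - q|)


Distances: |15-7|=8, |1-7|=6, |3-7|=4, |0-7|=7, |9-7|=2, |2-7|=5, |1-7|=6. 5 nearest: (9,B), (3,A), (2,A), (1,A), (1,B). Counts: {'B': 2, 'A': 3}. Majority class: A.

A


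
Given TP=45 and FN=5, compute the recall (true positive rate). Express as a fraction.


Recall = TP / (TP + FN) = 45 / 50 = 9/10.

9/10


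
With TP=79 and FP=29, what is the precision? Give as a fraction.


Precision = TP / (TP + FP) = 79 / 108 = 79/108.

79/108


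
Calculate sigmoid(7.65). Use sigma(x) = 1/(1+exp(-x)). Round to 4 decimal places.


sigma(7.65) = 1/(1+e^(-7.65)) = 1/(1+0.000476) = 1/1.000476 = 0.9995.

0.9995


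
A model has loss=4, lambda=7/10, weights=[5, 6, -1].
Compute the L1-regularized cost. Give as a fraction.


L1 norm = sum(|w|) = 12. J = 4 + 7/10 * 12 = 62/5.

62/5


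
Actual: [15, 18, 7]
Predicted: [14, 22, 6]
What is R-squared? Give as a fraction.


Mean(y) = 40/3. SS_res = 18. SS_tot = 194/3. R^2 = 1 - 18/(194/3) = 70/97.

70/97


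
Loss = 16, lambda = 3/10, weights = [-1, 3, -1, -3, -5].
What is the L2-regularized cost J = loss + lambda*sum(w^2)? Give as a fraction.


L2 sq norm = sum(w^2) = 45. J = 16 + 3/10 * 45 = 59/2.

59/2


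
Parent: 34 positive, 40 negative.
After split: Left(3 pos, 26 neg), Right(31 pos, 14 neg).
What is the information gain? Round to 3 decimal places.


H(parent) = 0.9953. H(left) = 0.4798, H(right) = 0.8945. Weighted = (29/74)*0.4798 + (45/74)*0.8945 = 0.7320. IG = 0.9953 - 0.7320 = 0.2633, which rounds to 0.263.

0.263


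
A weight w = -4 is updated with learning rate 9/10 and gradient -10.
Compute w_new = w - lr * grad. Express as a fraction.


w_new = -4 - 9/10 * -10 = -4 - -9 = 5.

5


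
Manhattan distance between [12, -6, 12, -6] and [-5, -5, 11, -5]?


d = sum of absolute differences: |12--5|=17 + |-6--5|=1 + |12-11|=1 + |-6--5|=1 = 20.

20


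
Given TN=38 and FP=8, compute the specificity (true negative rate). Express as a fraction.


Specificity = TN / (TN + FP) = 38 / 46 = 19/23.

19/23


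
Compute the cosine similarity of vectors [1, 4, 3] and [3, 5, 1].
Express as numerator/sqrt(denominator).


dot = 26. |a|^2 = 26, |b|^2 = 35. cos = 26/sqrt(910).

26/sqrt(910)


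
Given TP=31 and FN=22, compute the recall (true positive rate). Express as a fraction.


Recall = TP / (TP + FN) = 31 / 53 = 31/53.

31/53


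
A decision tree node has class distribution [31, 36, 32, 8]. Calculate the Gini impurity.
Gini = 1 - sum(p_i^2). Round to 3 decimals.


Total = 107. Proportions: 31/107, 36/107, 32/107, 8/107. sum(p_i^2) = 0.2922. Gini = 1 - 0.2922 = 0.7078, which rounds to 0.708.

0.708


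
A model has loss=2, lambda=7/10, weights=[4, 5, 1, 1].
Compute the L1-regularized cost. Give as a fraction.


L1 norm = sum(|w|) = 11. J = 2 + 7/10 * 11 = 97/10.

97/10


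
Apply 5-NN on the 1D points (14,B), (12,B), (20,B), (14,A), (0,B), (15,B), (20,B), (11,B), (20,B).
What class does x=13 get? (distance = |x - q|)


Distances: |14-13|=1, |12-13|=1, |20-13|=7, |14-13|=1, |0-13|=13, |15-13|=2, |20-13|=7, |11-13|=2, |20-13|=7. 5 nearest: (14,A), (14,B), (12,B), (15,B), (11,B). Counts: {'A': 1, 'B': 4}. Majority class: B.

B


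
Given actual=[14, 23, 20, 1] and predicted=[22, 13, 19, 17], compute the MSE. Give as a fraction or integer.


MSE = (1/4) * ((14-22)^2=64 + (23-13)^2=100 + (20-19)^2=1 + (1-17)^2=256). Sum = 421. MSE = 421/4.

421/4


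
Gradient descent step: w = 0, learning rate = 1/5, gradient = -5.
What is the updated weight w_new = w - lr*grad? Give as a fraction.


w_new = 0 - 1/5 * -5 = 0 - -1 = 1.

1


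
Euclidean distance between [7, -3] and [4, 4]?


d = sqrt(sum of squared differences). (7-4)^2=9, (-3-4)^2=49. Sum = 58.

sqrt(58)


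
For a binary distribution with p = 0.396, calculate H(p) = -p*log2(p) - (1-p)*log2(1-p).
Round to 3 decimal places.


H = -0.396*log2(0.396) - 0.604*log2(0.604) = 0.969.

0.969


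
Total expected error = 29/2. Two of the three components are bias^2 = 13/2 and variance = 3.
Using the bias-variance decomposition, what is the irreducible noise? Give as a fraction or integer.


Total error = bias^2 + variance + irreducible noise. So irreducible noise = 29/2 - 13/2 - 3 = 5.

5


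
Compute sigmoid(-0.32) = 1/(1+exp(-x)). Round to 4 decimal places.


sigma(-0.32) = 1/(1+e^(0.32)) = 1/(1+1.377128) = 1/2.377128 = 0.4207.

0.4207


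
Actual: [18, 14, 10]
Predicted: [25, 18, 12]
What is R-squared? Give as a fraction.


Mean(y) = 14. SS_res = 69. SS_tot = 32. R^2 = 1 - 69/(32) = -37/32.

-37/32


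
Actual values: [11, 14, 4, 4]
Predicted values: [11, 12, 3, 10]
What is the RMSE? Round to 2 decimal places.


MSE = 10.2500. RMSE = sqrt(10.2500) = 3.20.

3.20


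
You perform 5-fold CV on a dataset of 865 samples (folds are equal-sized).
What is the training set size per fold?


Each validation fold has 865/5 = 173 samples. Training set = 865 - 173 = 692.

692


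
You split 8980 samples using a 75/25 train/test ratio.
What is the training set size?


Test set = 8980 * 25% = 2245. Training set = 8980 - 2245 = 6735.

6735


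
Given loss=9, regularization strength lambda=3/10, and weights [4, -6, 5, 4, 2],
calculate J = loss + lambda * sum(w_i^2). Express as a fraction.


L2 sq norm = sum(w^2) = 97. J = 9 + 3/10 * 97 = 381/10.

381/10


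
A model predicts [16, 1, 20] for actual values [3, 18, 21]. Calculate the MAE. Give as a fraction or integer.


MAE = (1/3) * (|3-16|=13 + |18-1|=17 + |21-20|=1). Sum = 31. MAE = 31/3.

31/3


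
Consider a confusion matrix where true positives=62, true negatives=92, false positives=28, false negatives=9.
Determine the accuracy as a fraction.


Accuracy = (TP + TN) / (TP + TN + FP + FN) = (62 + 92) / 191 = 154/191.

154/191


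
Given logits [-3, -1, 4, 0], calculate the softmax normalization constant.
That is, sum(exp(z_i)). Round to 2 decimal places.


Denom = e^-3=0.0498 + e^-1=0.3679 + e^4=54.5982 + e^0=1.0000. Sum = 56.0159, which rounds to 56.02.

56.02


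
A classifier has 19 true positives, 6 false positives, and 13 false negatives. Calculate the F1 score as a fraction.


Precision = 19/25 = 19/25. Recall = 19/32 = 19/32. F1 = 2*P*R/(P+R) = 2/3.

2/3


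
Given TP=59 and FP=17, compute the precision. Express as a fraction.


Precision = TP / (TP + FP) = 59 / 76 = 59/76.

59/76


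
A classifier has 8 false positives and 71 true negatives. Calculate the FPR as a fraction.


FPR = FP / (FP + TN) = 8 / 79 = 8/79.

8/79


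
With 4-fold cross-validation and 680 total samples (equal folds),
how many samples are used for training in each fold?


Each validation fold has 680/4 = 170 samples. Training set = 680 - 170 = 510.

510


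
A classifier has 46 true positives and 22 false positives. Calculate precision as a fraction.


Precision = TP / (TP + FP) = 46 / 68 = 23/34.

23/34


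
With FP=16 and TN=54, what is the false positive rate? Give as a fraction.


FPR = FP / (FP + TN) = 16 / 70 = 8/35.

8/35


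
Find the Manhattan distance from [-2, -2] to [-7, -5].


d = sum of absolute differences: |-2--7|=5 + |-2--5|=3 = 8.

8


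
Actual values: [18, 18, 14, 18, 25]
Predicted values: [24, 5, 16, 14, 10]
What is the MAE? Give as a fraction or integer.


MAE = (1/5) * (|18-24|=6 + |18-5|=13 + |14-16|=2 + |18-14|=4 + |25-10|=15). Sum = 40. MAE = 8.

8


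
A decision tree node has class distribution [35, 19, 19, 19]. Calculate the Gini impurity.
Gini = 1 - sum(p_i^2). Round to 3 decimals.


Total = 92. Proportions: 35/92, 19/92, 19/92, 19/92. sum(p_i^2) = 0.2727. Gini = 1 - 0.2727 = 0.7273, which rounds to 0.727.

0.727


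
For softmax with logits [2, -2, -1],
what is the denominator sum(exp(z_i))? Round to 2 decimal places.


Denom = e^2=7.3891 + e^-2=0.1353 + e^-1=0.3679. Sum = 7.8923, which rounds to 7.89.

7.89


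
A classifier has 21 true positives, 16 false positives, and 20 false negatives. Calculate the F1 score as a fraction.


Precision = 21/37 = 21/37. Recall = 21/41 = 21/41. F1 = 2*P*R/(P+R) = 7/13.

7/13


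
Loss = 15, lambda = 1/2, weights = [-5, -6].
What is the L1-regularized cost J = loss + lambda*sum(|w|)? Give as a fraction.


L1 norm = sum(|w|) = 11. J = 15 + 1/2 * 11 = 41/2.

41/2


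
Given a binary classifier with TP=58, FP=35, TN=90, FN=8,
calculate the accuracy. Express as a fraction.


Accuracy = (TP + TN) / (TP + TN + FP + FN) = (58 + 90) / 191 = 148/191.

148/191


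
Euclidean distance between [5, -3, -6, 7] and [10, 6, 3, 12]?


d = sqrt(sum of squared differences). (5-10)^2=25, (-3-6)^2=81, (-6-3)^2=81, (7-12)^2=25. Sum = 212.

sqrt(212)


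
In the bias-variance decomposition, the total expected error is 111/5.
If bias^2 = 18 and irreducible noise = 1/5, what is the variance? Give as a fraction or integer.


Total error = bias^2 + variance + irreducible noise. So variance = 111/5 - 18 - 1/5 = 4.

4


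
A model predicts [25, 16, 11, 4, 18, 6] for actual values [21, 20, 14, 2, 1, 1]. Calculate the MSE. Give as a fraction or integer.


MSE = (1/6) * ((21-25)^2=16 + (20-16)^2=16 + (14-11)^2=9 + (2-4)^2=4 + (1-18)^2=289 + (1-6)^2=25). Sum = 359. MSE = 359/6.

359/6


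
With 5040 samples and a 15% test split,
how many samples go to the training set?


Test set = 5040 * 15% = 756. Training set = 5040 - 756 = 4284.

4284


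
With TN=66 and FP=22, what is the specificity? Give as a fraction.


Specificity = TN / (TN + FP) = 66 / 88 = 3/4.

3/4


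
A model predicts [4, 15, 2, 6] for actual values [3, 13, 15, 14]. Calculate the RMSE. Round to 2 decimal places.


MSE = 59.5000. RMSE = sqrt(59.5000) = 7.71.

7.71


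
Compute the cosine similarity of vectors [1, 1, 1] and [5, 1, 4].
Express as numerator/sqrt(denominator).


dot = 10. |a|^2 = 3, |b|^2 = 42. cos = 10/sqrt(126).

10/sqrt(126)


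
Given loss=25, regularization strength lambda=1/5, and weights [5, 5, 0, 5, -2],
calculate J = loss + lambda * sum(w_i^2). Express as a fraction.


L2 sq norm = sum(w^2) = 79. J = 25 + 1/5 * 79 = 204/5.

204/5


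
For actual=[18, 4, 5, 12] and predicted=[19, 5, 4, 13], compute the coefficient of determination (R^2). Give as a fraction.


Mean(y) = 39/4. SS_res = 4. SS_tot = 515/4. R^2 = 1 - 4/(515/4) = 499/515.

499/515


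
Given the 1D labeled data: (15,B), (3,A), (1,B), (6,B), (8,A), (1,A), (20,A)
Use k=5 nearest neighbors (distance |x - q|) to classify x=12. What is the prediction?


Distances: |15-12|=3, |3-12|=9, |1-12|=11, |6-12|=6, |8-12|=4, |1-12|=11, |20-12|=8. 5 nearest: (15,B), (8,A), (6,B), (20,A), (3,A). Counts: {'B': 2, 'A': 3}. Majority class: A.

A


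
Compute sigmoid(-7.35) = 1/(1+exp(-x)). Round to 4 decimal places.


sigma(-7.35) = 1/(1+e^(7.35)) = 1/(1+1556.196528) = 1/1557.196528 = 0.0006.

0.0006


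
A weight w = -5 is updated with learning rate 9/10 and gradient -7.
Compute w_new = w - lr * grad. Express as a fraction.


w_new = -5 - 9/10 * -7 = -5 - -63/10 = 13/10.

13/10


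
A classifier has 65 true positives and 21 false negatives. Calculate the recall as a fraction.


Recall = TP / (TP + FN) = 65 / 86 = 65/86.

65/86


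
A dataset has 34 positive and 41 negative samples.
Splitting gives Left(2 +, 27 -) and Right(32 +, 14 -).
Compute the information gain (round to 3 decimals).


H(parent) = 0.9937. H(left) = 0.3621, H(right) = 0.8865. Weighted = (29/75)*0.3621 + (46/75)*0.8865 = 0.6837. IG = 0.9937 - 0.6837 = 0.3100, which rounds to 0.310.

0.310


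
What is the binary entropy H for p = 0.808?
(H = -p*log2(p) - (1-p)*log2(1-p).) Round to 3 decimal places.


H = -0.808*log2(0.808) - 0.192*log2(0.192) = 0.706.

0.706


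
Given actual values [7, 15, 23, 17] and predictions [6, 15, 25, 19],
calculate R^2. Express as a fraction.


Mean(y) = 31/2. SS_res = 9. SS_tot = 131. R^2 = 1 - 9/(131) = 122/131.

122/131


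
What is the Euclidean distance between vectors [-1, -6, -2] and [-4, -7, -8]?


d = sqrt(sum of squared differences). (-1--4)^2=9, (-6--7)^2=1, (-2--8)^2=36. Sum = 46.

sqrt(46)


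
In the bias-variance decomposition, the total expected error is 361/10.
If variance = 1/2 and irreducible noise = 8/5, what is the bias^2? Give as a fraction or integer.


Total error = bias^2 + variance + irreducible noise. So bias^2 = 361/10 - 1/2 - 8/5 = 34.

34


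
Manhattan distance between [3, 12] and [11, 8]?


d = sum of absolute differences: |3-11|=8 + |12-8|=4 = 12.

12


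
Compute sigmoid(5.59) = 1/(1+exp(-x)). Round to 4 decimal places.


sigma(5.59) = 1/(1+e^(-5.59)) = 1/(1+0.003735) = 1/1.003735 = 0.9963.

0.9963


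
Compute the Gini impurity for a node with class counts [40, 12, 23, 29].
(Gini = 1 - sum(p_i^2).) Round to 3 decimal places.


Total = 104. Proportions: 40/104, 12/104, 23/104, 29/104. sum(p_i^2) = 0.2879. Gini = 1 - 0.2879 = 0.7121, which rounds to 0.712.

0.712


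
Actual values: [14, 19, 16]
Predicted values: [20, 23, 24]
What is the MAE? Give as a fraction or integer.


MAE = (1/3) * (|14-20|=6 + |19-23|=4 + |16-24|=8). Sum = 18. MAE = 6.

6


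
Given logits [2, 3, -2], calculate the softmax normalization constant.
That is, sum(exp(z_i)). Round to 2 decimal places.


Denom = e^2=7.3891 + e^3=20.0855 + e^-2=0.1353. Sum = 27.6099, which rounds to 27.61.

27.61


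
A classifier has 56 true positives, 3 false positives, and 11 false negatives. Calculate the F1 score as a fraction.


Precision = 56/59 = 56/59. Recall = 56/67 = 56/67. F1 = 2*P*R/(P+R) = 8/9.

8/9


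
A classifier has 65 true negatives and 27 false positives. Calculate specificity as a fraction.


Specificity = TN / (TN + FP) = 65 / 92 = 65/92.

65/92


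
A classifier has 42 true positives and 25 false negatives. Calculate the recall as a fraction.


Recall = TP / (TP + FN) = 42 / 67 = 42/67.

42/67


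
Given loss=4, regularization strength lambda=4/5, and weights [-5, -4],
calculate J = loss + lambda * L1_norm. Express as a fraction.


L1 norm = sum(|w|) = 9. J = 4 + 4/5 * 9 = 56/5.

56/5


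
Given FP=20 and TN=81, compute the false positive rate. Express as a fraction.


FPR = FP / (FP + TN) = 20 / 101 = 20/101.

20/101


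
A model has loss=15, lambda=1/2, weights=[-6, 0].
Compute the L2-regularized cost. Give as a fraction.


L2 sq norm = sum(w^2) = 36. J = 15 + 1/2 * 36 = 33.

33


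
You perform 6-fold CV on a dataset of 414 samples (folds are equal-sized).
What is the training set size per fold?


Each validation fold has 414/6 = 69 samples. Training set = 414 - 69 = 345.

345


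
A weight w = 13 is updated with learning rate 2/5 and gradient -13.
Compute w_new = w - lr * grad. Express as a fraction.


w_new = 13 - 2/5 * -13 = 13 - -26/5 = 91/5.

91/5


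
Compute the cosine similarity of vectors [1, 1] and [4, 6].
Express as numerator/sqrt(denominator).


dot = 10. |a|^2 = 2, |b|^2 = 52. cos = 10/sqrt(104).

10/sqrt(104)


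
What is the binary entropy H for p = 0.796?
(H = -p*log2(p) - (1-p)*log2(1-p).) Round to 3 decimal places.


H = -0.796*log2(0.796) - 0.204*log2(0.204) = 0.730.

0.730


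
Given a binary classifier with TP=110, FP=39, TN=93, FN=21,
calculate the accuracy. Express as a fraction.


Accuracy = (TP + TN) / (TP + TN + FP + FN) = (110 + 93) / 263 = 203/263.

203/263


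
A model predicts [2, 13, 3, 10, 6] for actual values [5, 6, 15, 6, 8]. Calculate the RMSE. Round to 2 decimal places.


MSE = 44.4000. RMSE = sqrt(44.4000) = 6.66.

6.66


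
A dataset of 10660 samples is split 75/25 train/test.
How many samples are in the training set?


Test set = 10660 * 25% = 2665. Training set = 10660 - 2665 = 7995.

7995


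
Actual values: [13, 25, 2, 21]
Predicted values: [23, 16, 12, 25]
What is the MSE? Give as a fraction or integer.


MSE = (1/4) * ((13-23)^2=100 + (25-16)^2=81 + (2-12)^2=100 + (21-25)^2=16). Sum = 297. MSE = 297/4.

297/4


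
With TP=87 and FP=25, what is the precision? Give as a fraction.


Precision = TP / (TP + FP) = 87 / 112 = 87/112.

87/112


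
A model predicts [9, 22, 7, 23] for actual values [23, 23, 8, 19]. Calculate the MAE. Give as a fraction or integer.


MAE = (1/4) * (|23-9|=14 + |23-22|=1 + |8-7|=1 + |19-23|=4). Sum = 20. MAE = 5.

5


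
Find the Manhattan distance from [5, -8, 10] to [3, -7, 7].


d = sum of absolute differences: |5-3|=2 + |-8--7|=1 + |10-7|=3 = 6.

6


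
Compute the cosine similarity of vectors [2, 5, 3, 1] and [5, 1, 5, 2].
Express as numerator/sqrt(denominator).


dot = 32. |a|^2 = 39, |b|^2 = 55. cos = 32/sqrt(2145).

32/sqrt(2145)


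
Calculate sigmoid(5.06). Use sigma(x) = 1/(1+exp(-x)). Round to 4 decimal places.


sigma(5.06) = 1/(1+e^(-5.06)) = 1/(1+0.006346) = 1/1.006346 = 0.9937.

0.9937


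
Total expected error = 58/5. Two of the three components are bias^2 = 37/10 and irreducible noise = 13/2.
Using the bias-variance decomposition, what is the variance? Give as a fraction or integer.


Total error = bias^2 + variance + irreducible noise. So variance = 58/5 - 37/10 - 13/2 = 7/5.

7/5


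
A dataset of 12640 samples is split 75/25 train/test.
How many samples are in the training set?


Test set = 12640 * 25% = 3160. Training set = 12640 - 3160 = 9480.

9480


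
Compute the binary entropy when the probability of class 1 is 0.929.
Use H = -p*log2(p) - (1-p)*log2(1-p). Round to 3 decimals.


H = -0.929*log2(0.929) - 0.071*log2(0.071) = 0.370.

0.370


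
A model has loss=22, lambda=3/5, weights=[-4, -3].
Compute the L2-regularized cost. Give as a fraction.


L2 sq norm = sum(w^2) = 25. J = 22 + 3/5 * 25 = 37.

37


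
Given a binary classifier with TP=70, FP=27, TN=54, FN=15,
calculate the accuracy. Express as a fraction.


Accuracy = (TP + TN) / (TP + TN + FP + FN) = (70 + 54) / 166 = 62/83.

62/83


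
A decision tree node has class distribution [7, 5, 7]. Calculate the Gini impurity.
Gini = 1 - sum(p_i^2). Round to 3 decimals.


Total = 19. Proportions: 7/19, 5/19, 7/19. sum(p_i^2) = 0.3407. Gini = 1 - 0.3407 = 0.6593, which rounds to 0.659.

0.659


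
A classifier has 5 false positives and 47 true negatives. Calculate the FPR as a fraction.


FPR = FP / (FP + TN) = 5 / 52 = 5/52.

5/52


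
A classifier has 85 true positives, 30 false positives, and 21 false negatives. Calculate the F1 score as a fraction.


Precision = 85/115 = 17/23. Recall = 85/106 = 85/106. F1 = 2*P*R/(P+R) = 10/13.

10/13


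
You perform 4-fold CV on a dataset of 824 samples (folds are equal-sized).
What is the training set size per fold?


Each validation fold has 824/4 = 206 samples. Training set = 824 - 206 = 618.

618


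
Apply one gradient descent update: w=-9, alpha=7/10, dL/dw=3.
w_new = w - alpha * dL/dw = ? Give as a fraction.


w_new = -9 - 7/10 * 3 = -9 - 21/10 = -111/10.

-111/10
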